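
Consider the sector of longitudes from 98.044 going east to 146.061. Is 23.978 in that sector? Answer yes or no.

Band width going east from +98.044° to +146.061°: ((146.061 − 98.044) mod 360) = 48.017°.
Offset of +23.978° east of the west edge: ((23.978 − 98.044) mod 360) = 285.934°.
285.934° > 48.017° ⇒ outside.

No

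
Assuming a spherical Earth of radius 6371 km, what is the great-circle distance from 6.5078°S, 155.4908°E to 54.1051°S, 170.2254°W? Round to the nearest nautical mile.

Δλ = -170.2254 − 155.4908 = -325.7162°; wrapped into (−180°, 180°]: 34.2838°.
Δφ = -54.1051 − -6.5078 = -47.5973°.
a = sin²(Δφ/2) + cos φ₁ · cos φ₂ · sin²(Δλ/2) = 0.213436.
c = 2·atan2(√a, √(1−a)) = 0.96048 rad → d = 6371·c ≈ 6119.21 km ≈ 3304.11 nmi.

3304 nmi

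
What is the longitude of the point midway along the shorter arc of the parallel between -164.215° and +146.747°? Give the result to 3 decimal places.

Signed shortest Δλ from -164.215° to +146.747° is -49.038°.
Midpoint longitude = -164.215° + (-49.038°)/2 = -164.215° − 24.519° = -188.734°.
Normalise into (−180°, 180°]: +171.266°.
(The naïve average (-164.215 + +146.747)/2 = -8.734° is on the wrong side of the globe.)

+171.266°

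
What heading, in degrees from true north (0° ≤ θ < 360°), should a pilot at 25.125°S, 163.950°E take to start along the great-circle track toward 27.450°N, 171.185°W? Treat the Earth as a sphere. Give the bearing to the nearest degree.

26°

Δλ = -171.185 − 163.950 = -335.135°; wrapped into (−180°, 180°]: 24.865°.
θ = atan2( sin Δλ · cos φ₂ , cos φ₁ · sin φ₂ − sin φ₁ · cos φ₂ · cos Δλ )
  = atan2(0.37314, 0.75922) = 26.173° → normalised to [0°, 360°): 26.173°.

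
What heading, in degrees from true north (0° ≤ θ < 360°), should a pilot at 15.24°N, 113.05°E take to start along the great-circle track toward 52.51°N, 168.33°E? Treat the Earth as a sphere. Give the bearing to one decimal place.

36.6°

Δλ = 168.33 − 113.05 = 55.28°.
θ = atan2( sin Δλ · cos φ₂ , cos φ₁ · sin φ₂ − sin φ₁ · cos φ₂ · cos Δλ )
  = atan2(0.50025, 0.67443) = 36.566° → normalised to [0°, 360°): 36.566°.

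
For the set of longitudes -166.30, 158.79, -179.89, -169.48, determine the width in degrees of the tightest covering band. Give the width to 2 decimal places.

34.91°

Sort the longitudes: -179.89°, -169.48°, -166.30°, +158.79°.
Eastward gaps between consecutive values (wrapping around): 10.41°, 3.18°, 325.09°, 21.32°.
Largest gap = 325.09° ⇒ minimal covering band is its complement: 360° − 325.09° = 34.91°.
Band runs from +158.79° eastward to -166.30°, crossing the antimeridian.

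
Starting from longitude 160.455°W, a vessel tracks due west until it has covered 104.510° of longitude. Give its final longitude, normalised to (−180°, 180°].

Start at -160.455°; shift −104.510° → -264.965°.
-264.965° lies outside (−180°, 180°]; add 360° → +95.035°.

95.035°E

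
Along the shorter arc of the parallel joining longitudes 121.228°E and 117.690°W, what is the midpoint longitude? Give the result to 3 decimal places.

Signed shortest Δλ from +121.228° to -117.690° is +121.082°.
Midpoint longitude = +121.228° + (+121.082°)/2 = +121.228° + 60.541° = +181.769°.
Normalise into (−180°, 180°]: -178.231°.
(The naïve average (+121.228 + -117.690)/2 = 1.769° is on the wrong side of the globe.)

178.231°W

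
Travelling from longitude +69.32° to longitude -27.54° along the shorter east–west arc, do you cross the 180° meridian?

Signed shortest Δλ = ((-27.54 − 69.32 + 180) mod 360) − 180 = -96.86°.
Going west by 96.86° from +69.32° reaches -27.54° without touching 180°.

No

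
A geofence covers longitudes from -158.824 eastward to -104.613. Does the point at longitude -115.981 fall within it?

Band width going east from -158.824° to -104.613°: ((-104.613 − -158.824) mod 360) = 54.211°.
Offset of -115.981° east of the west edge: ((-115.981 − -158.824) mod 360) = 42.843°.
42.843° ≤ 54.211° ⇒ inside.

Yes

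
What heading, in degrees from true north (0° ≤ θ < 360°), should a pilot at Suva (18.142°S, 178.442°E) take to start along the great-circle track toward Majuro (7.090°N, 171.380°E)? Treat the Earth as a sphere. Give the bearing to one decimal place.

343.9°

Δλ = 171.380 − 178.442 = -7.062°.
θ = atan2( sin Δλ · cos φ₂ , cos φ₁ · sin φ₂ − sin φ₁ · cos φ₂ · cos Δλ )
  = atan2(-0.12200, 0.42394) = -16.055° → normalised to [0°, 360°): 343.945°.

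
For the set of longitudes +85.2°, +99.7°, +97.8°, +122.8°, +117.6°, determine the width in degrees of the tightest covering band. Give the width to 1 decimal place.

Sort the longitudes: +85.2°, +97.8°, +99.7°, +117.6°, +122.8°.
Eastward gaps between consecutive values (wrapping around): 12.6°, 1.9°, 17.9°, 5.2°, 322.4°.
Largest gap = 322.4° ⇒ minimal covering band is its complement: 360° − 322.4° = 37.6°.
Band runs from +85.2° eastward to +122.8°.

37.6°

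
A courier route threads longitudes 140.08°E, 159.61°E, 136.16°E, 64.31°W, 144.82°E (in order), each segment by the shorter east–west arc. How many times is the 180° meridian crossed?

Leg 1: +140.08° → +159.61°, shortest Δλ = 19.53° (east) — does not cross 180°.
Leg 2: +159.61° → +136.16°, shortest Δλ = -23.45° (west) — does not cross 180°.
Leg 3: +136.16° → -64.31°, shortest Δλ = 159.53° (east) — crosses 180°.
Leg 4: -64.31° → +144.82°, shortest Δλ = -150.87° (west) — crosses 180°.
Total crossings: 2.

2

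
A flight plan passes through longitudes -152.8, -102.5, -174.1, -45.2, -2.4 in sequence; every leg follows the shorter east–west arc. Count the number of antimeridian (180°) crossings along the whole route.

Leg 1: -152.8° → -102.5°, shortest Δλ = 50.3° (east) — does not cross 180°.
Leg 2: -102.5° → -174.1°, shortest Δλ = -71.6° (west) — does not cross 180°.
Leg 3: -174.1° → -45.2°, shortest Δλ = 128.9° (east) — does not cross 180°.
Leg 4: -45.2° → -2.4°, shortest Δλ = 42.8° (east) — does not cross 180°.
Total crossings: 0.

0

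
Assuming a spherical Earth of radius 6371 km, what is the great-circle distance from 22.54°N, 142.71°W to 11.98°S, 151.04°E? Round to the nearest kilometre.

8171 km

Δλ = 151.04 − -142.71 = 293.75°; wrapped into (−180°, 180°]: -66.25°.
Δφ = -11.98 − 22.54 = -34.52°.
a = sin²(Δφ/2) + cos φ₁ · cos φ₂ · sin²(Δλ/2) = 0.357844.
c = 2·atan2(√a, √(1−a)) = 1.28251 rad → d = 6371·c ≈ 8170.85 km.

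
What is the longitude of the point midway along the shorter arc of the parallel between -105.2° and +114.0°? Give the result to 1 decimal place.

-175.6°

Signed shortest Δλ from -105.2° to +114.0° is -140.8°.
Midpoint longitude = -105.2° + (-140.8°)/2 = -105.2° − 70.4° = -175.6°.
(The naïve average (-105.2 + +114.0)/2 = 4.4° is on the wrong side of the globe.)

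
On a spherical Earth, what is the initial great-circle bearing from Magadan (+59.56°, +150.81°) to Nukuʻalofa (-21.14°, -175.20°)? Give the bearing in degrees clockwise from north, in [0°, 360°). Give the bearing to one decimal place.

148.5°

Δλ = -175.20 − 150.81 = -326.01°; wrapped into (−180°, 180°]: 33.99°.
θ = atan2( sin Δλ · cos φ₂ , cos φ₁ · sin φ₂ − sin φ₁ · cos φ₂ · cos Δλ )
  = atan2(0.52143, -0.84946) = 148.457° → normalised to [0°, 360°): 148.457°.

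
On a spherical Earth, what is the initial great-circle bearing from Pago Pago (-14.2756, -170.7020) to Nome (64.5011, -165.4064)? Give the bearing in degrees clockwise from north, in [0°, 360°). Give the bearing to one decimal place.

2.3°

Δλ = -165.4064 − -170.7020 = 5.2956°.
θ = atan2( sin Δλ · cos φ₂ , cos φ₁ · sin φ₂ − sin φ₁ · cos φ₂ · cos Δλ )
  = atan2(0.03973, 0.98042) = 2.321° → normalised to [0°, 360°): 2.321°.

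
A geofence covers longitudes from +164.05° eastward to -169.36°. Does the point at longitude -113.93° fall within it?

Band width going east from +164.05° to -169.36°: ((-169.36 − 164.05) mod 360) = 26.59°.
Offset of -113.93° east of the west edge: ((-113.93 − 164.05) mod 360) = 82.02°.
82.02° > 26.59° ⇒ outside.

No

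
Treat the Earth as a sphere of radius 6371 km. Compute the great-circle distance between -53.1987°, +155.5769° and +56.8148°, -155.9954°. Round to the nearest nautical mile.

7019 nmi

Δλ = -155.9954 − 155.5769 = -311.5723°; wrapped into (−180°, 180°]: 48.4277°.
Δφ = 56.8148 − -53.1987 = 110.0135°.
a = sin²(Δφ/2) + cos φ₁ · cos φ₂ · sin²(Δλ/2) = 0.726277.
c = 2·atan2(√a, √(1−a)) = 2.04042 rad → d = 6371·c ≈ 12999.53 km ≈ 7019.19 nmi.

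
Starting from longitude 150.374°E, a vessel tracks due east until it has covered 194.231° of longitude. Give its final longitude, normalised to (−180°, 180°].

Start at +150.374°; shift +194.231° → +344.605°.
+344.605° lies outside (−180°, 180°]; subtract 360° → -15.395°.

15.395°W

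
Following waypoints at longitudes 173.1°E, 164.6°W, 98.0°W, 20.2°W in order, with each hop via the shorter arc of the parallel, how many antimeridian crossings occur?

Leg 1: +173.1° → -164.6°, shortest Δλ = 22.3° (east) — crosses 180°.
Leg 2: -164.6° → -98.0°, shortest Δλ = 66.6° (east) — does not cross 180°.
Leg 3: -98.0° → -20.2°, shortest Δλ = 77.8° (east) — does not cross 180°.
Total crossings: 1.

1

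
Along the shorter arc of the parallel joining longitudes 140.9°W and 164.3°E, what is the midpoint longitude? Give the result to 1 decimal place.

168.3°W

Signed shortest Δλ from -140.9° to +164.3° is -54.8°.
Midpoint longitude = -140.9° + (-54.8°)/2 = -140.9° − 27.4° = -168.3°.
(The naïve average (-140.9 + +164.3)/2 = 11.7° is on the wrong side of the globe.)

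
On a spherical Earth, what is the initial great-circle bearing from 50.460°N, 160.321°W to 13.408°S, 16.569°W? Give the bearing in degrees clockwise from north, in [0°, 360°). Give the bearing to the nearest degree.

52°

Δλ = -16.569 − -160.321 = 143.752°.
θ = atan2( sin Δλ · cos φ₂ , cos φ₁ · sin φ₂ − sin φ₁ · cos φ₂ · cos Δλ )
  = atan2(0.57517, 0.45736) = 51.509° → normalised to [0°, 360°): 51.509°.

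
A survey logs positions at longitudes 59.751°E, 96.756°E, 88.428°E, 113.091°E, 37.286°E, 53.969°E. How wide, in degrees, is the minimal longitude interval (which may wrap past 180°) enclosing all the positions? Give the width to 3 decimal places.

75.805°

Sort the longitudes: +37.286°, +53.969°, +59.751°, +88.428°, +96.756°, +113.091°.
Eastward gaps between consecutive values (wrapping around): 16.683°, 5.782°, 28.677°, 8.328°, 16.335°, 284.195°.
Largest gap = 284.195° ⇒ minimal covering band is its complement: 360° − 284.195° = 75.805°.
Band runs from +37.286° eastward to +113.091°.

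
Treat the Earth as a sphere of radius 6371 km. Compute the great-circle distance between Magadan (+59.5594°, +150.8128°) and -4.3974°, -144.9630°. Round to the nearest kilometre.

Δλ = -144.9630 − 150.8128 = -295.7758°; wrapped into (−180°, 180°]: 64.2242°.
Δφ = -4.3974 − 59.5594 = -63.9568°.
a = sin²(Δφ/2) + cos φ₁ · cos φ₂ · sin²(Δλ/2) = 0.423219.
c = 2·atan2(√a, √(1−a)) = 1.41662 rad → d = 6371·c ≈ 9025.32 km.

9025 km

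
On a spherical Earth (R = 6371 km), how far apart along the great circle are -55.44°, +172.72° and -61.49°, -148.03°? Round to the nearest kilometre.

2339 km

Δλ = -148.03 − 172.72 = -320.75°; wrapped into (−180°, 180°]: 39.25°.
Δφ = -61.49 − -55.44 = -6.05°.
a = sin²(Δφ/2) + cos φ₁ · cos φ₂ · sin²(Δλ/2) = 0.033328.
c = 2·atan2(√a, √(1−a)) = 0.36718 rad → d = 6371·c ≈ 2339.30 km.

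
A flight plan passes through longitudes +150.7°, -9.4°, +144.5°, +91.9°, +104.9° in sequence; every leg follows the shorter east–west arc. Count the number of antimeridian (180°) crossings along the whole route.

Leg 1: +150.7° → -9.4°, shortest Δλ = -160.1° (west) — does not cross 180°.
Leg 2: -9.4° → +144.5°, shortest Δλ = 153.9° (east) — does not cross 180°.
Leg 3: +144.5° → +91.9°, shortest Δλ = -52.6° (west) — does not cross 180°.
Leg 4: +91.9° → +104.9°, shortest Δλ = 13.0° (east) — does not cross 180°.
Total crossings: 0.

0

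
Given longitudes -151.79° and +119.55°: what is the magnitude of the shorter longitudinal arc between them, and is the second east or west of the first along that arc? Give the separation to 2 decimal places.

Raw difference: 119.55 − -151.79 = 271.34°.
Normalise into (−180°, 180°]: 271.34° − 360° = -88.66°.
Negative ⇒ the second point lies to the west; separation 88.66°.

88.66° west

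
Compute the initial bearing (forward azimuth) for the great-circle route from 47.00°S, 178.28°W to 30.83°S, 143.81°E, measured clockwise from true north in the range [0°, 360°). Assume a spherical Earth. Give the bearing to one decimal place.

285.5°

Δλ = 143.81 − -178.28 = 322.09°; wrapped into (−180°, 180°]: -37.91°.
θ = atan2( sin Δλ · cos φ₂ , cos φ₁ · sin φ₂ − sin φ₁ · cos φ₂ · cos Δλ )
  = atan2(-0.52760, 0.14596) = -74.536° → normalised to [0°, 360°): 285.464°.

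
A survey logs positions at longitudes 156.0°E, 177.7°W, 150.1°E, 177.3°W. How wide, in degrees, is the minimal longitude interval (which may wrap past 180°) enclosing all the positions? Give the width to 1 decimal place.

32.6°

Sort the longitudes: -177.7°, -177.3°, +150.1°, +156.0°.
Eastward gaps between consecutive values (wrapping around): 0.4°, 327.4°, 5.9°, 26.3°.
Largest gap = 327.4° ⇒ minimal covering band is its complement: 360° − 327.4° = 32.6°.
Band runs from +150.1° eastward to -177.3°, crossing the antimeridian.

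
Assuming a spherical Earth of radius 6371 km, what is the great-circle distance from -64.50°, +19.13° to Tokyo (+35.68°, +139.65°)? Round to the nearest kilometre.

14984 km

Δλ = 139.65 − 19.13 = 120.52°.
Δφ = 35.68 − -64.50 = 100.18°.
a = sin²(Δφ/2) + cos φ₁ · cos φ₂ · sin²(Δλ/2) = 0.852015.
c = 2·atan2(√a, √(1−a)) = 2.35185 rad → d = 6371·c ≈ 14983.66 km.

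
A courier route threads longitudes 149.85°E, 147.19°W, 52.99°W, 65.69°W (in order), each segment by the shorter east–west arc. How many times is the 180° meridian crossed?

1

Leg 1: +149.85° → -147.19°, shortest Δλ = 62.96° (east) — crosses 180°.
Leg 2: -147.19° → -52.99°, shortest Δλ = 94.2° (east) — does not cross 180°.
Leg 3: -52.99° → -65.69°, shortest Δλ = -12.7° (west) — does not cross 180°.
Total crossings: 1.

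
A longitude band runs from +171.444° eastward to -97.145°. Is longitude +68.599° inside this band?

Band width going east from +171.444° to -97.145°: ((-97.145 − 171.444) mod 360) = 91.411°.
Offset of +68.599° east of the west edge: ((68.599 − 171.444) mod 360) = 257.155°.
257.155° > 91.411° ⇒ outside.

No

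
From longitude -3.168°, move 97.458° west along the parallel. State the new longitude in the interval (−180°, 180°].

Start at -3.168°; shift −97.458° → -100.626°.
-100.626° already lies in (−180°, 180°].

-100.626°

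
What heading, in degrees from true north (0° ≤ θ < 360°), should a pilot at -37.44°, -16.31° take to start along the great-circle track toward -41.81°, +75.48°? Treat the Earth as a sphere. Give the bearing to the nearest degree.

Δλ = 75.48 − -16.31 = 91.79°.
θ = atan2( sin Δλ · cos φ₂ , cos φ₁ · sin φ₂ − sin φ₁ · cos φ₂ · cos Δλ )
  = atan2(0.74500, -0.54348) = 126.111° → normalised to [0°, 360°): 126.111°.

126°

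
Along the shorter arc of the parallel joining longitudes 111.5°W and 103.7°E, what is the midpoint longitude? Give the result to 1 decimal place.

Signed shortest Δλ from -111.5° to +103.7° is -144.8°.
Midpoint longitude = -111.5° + (-144.8°)/2 = -111.5° − 72.4° = -183.9°.
Normalise into (−180°, 180°]: +176.1°.
(The naïve average (-111.5 + +103.7)/2 = -3.9° is on the wrong side of the globe.)

176.1°E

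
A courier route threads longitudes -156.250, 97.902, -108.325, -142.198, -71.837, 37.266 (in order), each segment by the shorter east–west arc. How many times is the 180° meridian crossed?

2

Leg 1: -156.250° → +97.902°, shortest Δλ = -105.848° (west) — crosses 180°.
Leg 2: +97.902° → -108.325°, shortest Δλ = 153.773° (east) — crosses 180°.
Leg 3: -108.325° → -142.198°, shortest Δλ = -33.873° (west) — does not cross 180°.
Leg 4: -142.198° → -71.837°, shortest Δλ = 70.361° (east) — does not cross 180°.
Leg 5: -71.837° → +37.266°, shortest Δλ = 109.103° (east) — does not cross 180°.
Total crossings: 2.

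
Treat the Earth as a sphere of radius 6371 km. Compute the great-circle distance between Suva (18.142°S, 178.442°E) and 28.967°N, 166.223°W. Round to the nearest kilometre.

5491 km

Δλ = -166.223 − 178.442 = -344.665°; wrapped into (−180°, 180°]: 15.335°.
Δφ = 28.967 − -18.142 = 47.109°.
a = sin²(Δφ/2) + cos φ₁ · cos φ₂ · sin²(Δλ/2) = 0.174498.
c = 2·atan2(√a, √(1−a)) = 0.86189 rad → d = 6371·c ≈ 5491.10 km.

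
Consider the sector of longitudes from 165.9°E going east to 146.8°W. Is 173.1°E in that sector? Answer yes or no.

Band width going east from +165.9° to -146.8°: ((-146.8 − 165.9) mod 360) = 47.3°.
Offset of +173.1° east of the west edge: ((173.1 − 165.9) mod 360) = 7.2°.
7.2° ≤ 47.3° ⇒ inside.

Yes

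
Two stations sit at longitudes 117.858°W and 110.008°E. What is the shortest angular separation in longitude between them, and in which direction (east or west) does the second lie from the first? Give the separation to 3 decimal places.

132.134° west

Raw difference: 110.008 − -117.858 = 227.866°.
Normalise into (−180°, 180°]: 227.866° − 360° = -132.134°.
Negative ⇒ the second point lies to the west; separation 132.134°.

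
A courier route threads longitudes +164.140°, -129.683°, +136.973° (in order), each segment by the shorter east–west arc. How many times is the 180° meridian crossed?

2

Leg 1: +164.140° → -129.683°, shortest Δλ = 66.177° (east) — crosses 180°.
Leg 2: -129.683° → +136.973°, shortest Δλ = -93.344° (west) — crosses 180°.
Total crossings: 2.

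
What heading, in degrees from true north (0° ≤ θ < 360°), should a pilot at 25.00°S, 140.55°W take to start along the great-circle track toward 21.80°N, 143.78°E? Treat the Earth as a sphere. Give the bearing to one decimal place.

Δλ = 143.78 − -140.55 = 284.33°; wrapped into (−180°, 180°]: -75.67°.
θ = atan2( sin Δλ · cos φ₂ , cos φ₁ · sin φ₂ − sin φ₁ · cos φ₂ · cos Δλ )
  = atan2(-0.89960, 0.43369) = -64.261° → normalised to [0°, 360°): 295.739°.

295.7°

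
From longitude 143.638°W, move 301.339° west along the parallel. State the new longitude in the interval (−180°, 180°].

84.977°W

Start at -143.638°; shift −301.339° → -444.977°.
-444.977° lies outside (−180°, 180°]; add 360° → -84.977°.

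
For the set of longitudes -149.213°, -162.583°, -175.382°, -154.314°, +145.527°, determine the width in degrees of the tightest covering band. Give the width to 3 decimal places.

Sort the longitudes: -175.382°, -162.583°, -154.314°, -149.213°, +145.527°.
Eastward gaps between consecutive values (wrapping around): 12.799°, 8.269°, 5.101°, 294.740°, 39.091°.
Largest gap = 294.740° ⇒ minimal covering band is its complement: 360° − 294.740° = 65.260°.
Band runs from +145.527° eastward to -149.213°, crossing the antimeridian.

65.260°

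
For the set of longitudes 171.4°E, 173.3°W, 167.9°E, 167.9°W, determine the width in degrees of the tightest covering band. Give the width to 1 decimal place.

24.2°

Sort the longitudes: -173.3°, -167.9°, +167.9°, +171.4°.
Eastward gaps between consecutive values (wrapping around): 5.4°, 335.8°, 3.5°, 15.3°.
Largest gap = 335.8° ⇒ minimal covering band is its complement: 360° − 335.8° = 24.2°.
Band runs from +167.9° eastward to -167.9°, crossing the antimeridian.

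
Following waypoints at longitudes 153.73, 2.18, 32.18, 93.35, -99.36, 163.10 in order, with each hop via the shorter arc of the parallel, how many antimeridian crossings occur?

2

Leg 1: +153.73° → +2.18°, shortest Δλ = -151.55° (west) — does not cross 180°.
Leg 2: +2.18° → +32.18°, shortest Δλ = 30.0° (east) — does not cross 180°.
Leg 3: +32.18° → +93.35°, shortest Δλ = 61.17° (east) — does not cross 180°.
Leg 4: +93.35° → -99.36°, shortest Δλ = 167.29° (east) — crosses 180°.
Leg 5: -99.36° → +163.10°, shortest Δλ = -97.54° (west) — crosses 180°.
Total crossings: 2.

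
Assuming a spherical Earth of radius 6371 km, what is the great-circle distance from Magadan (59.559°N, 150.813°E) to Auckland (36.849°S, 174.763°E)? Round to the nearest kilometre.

10944 km

Δλ = 174.763 − 150.813 = 23.950°.
Δφ = -36.849 − 59.559 = -96.408°.
a = sin²(Δφ/2) + cos φ₁ · cos φ₂ · sin²(Δλ/2) = 0.573258.
c = 2·atan2(√a, √(1−a)) = 1.71784 rad → d = 6371·c ≈ 10944.36 km.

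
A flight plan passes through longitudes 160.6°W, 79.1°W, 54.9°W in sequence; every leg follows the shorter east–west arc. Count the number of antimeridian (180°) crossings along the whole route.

Leg 1: -160.6° → -79.1°, shortest Δλ = 81.5° (east) — does not cross 180°.
Leg 2: -79.1° → -54.9°, shortest Δλ = 24.2° (east) — does not cross 180°.
Total crossings: 0.

0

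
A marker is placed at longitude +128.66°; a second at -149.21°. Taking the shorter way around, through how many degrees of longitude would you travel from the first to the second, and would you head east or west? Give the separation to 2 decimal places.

Raw difference: -149.21 − 128.66 = -277.87°.
Normalise into (−180°, 180°]: -277.87° + 360° = 82.13°.
Positive ⇒ the second point lies to the east; separation 82.13°.

82.13° east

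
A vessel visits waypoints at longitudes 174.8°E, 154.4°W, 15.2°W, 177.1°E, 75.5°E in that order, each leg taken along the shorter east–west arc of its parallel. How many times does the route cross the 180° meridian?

Leg 1: +174.8° → -154.4°, shortest Δλ = 30.8° (east) — crosses 180°.
Leg 2: -154.4° → -15.2°, shortest Δλ = 139.2° (east) — does not cross 180°.
Leg 3: -15.2° → +177.1°, shortest Δλ = -167.7° (west) — crosses 180°.
Leg 4: +177.1° → +75.5°, shortest Δλ = -101.6° (west) — does not cross 180°.
Total crossings: 2.

2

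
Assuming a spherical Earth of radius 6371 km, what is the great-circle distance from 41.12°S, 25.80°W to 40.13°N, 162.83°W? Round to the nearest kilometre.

16424 km

Δλ = -162.83 − -25.80 = -137.03°.
Δφ = 40.13 − -41.12 = 81.25°.
a = sin²(Δφ/2) + cos φ₁ · cos φ₂ · sin²(Δλ/2) = 0.922660.
c = 2·atan2(√a, √(1−a)) = 2.57796 rad → d = 6371·c ≈ 16424.18 km.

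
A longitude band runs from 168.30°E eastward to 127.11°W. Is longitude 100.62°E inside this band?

Band width going east from +168.30° to -127.11°: ((-127.11 − 168.30) mod 360) = 64.59°.
Offset of +100.62° east of the west edge: ((100.62 − 168.30) mod 360) = 292.32°.
292.32° > 64.59° ⇒ outside.

No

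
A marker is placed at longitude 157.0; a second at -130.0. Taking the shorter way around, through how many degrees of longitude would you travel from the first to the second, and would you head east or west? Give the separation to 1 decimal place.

73.0° east

Raw difference: -130.0 − 157.0 = -287.0°.
Normalise into (−180°, 180°]: -287.0° + 360° = 73.0°.
Positive ⇒ the second point lies to the east; separation 73.0°.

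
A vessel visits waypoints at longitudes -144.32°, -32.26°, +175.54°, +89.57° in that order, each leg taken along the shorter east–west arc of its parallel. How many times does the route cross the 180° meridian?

1

Leg 1: -144.32° → -32.26°, shortest Δλ = 112.06° (east) — does not cross 180°.
Leg 2: -32.26° → +175.54°, shortest Δλ = -152.2° (west) — crosses 180°.
Leg 3: +175.54° → +89.57°, shortest Δλ = -85.97° (west) — does not cross 180°.
Total crossings: 1.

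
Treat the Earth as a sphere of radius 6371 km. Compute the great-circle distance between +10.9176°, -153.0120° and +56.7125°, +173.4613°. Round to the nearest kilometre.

5847 km

Δλ = 173.4613 − -153.0120 = 326.4733°; wrapped into (−180°, 180°]: -33.5267°.
Δφ = 56.7125 − 10.9176 = 45.7949°.
a = sin²(Δφ/2) + cos φ₁ · cos φ₂ · sin²(Δλ/2) = 0.196215.
c = 2·atan2(√a, √(1−a)) = 0.91780 rad → d = 6371·c ≈ 5847.29 km.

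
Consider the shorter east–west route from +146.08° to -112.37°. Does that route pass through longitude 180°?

Naïve |-112.37 − 146.08| = 258.45° > 180°, so the shorter arc goes the other way round — across 180°.
Signed shortest Δλ = ((-112.37 − 146.08 + 180) mod 360) − 180 = 101.55°.
Going east by 101.55° from +146.08° passes through 180° before reaching -112.37°.

Yes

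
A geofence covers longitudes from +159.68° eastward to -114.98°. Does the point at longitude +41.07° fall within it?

No

Band width going east from +159.68° to -114.98°: ((-114.98 − 159.68) mod 360) = 85.34°.
Offset of +41.07° east of the west edge: ((41.07 − 159.68) mod 360) = 241.39°.
241.39° > 85.34° ⇒ outside.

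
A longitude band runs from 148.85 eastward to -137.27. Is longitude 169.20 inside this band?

Yes

Band width going east from +148.85° to -137.27°: ((-137.27 − 148.85) mod 360) = 73.88°.
Offset of +169.20° east of the west edge: ((169.20 − 148.85) mod 360) = 20.35°.
20.35° ≤ 73.88° ⇒ inside.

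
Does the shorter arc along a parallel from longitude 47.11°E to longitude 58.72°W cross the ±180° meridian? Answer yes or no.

No

Signed shortest Δλ = ((-58.72 − 47.11 + 180) mod 360) − 180 = -105.83°.
Going west by 105.83° from +47.11° reaches -58.72° without touching 180°.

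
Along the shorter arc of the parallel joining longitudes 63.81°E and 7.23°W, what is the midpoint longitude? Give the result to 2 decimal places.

Signed shortest Δλ from +63.81° to -7.23° is -71.04°.
Midpoint longitude = +63.81° + (-71.04°)/2 = +63.81° − 35.52° = +28.29°.

28.29°E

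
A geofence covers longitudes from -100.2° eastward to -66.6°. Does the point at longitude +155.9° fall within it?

Band width going east from -100.2° to -66.6°: ((-66.6 − -100.2) mod 360) = 33.6°.
Offset of +155.9° east of the west edge: ((155.9 − -100.2) mod 360) = 256.1°.
256.1° > 33.6° ⇒ outside.

No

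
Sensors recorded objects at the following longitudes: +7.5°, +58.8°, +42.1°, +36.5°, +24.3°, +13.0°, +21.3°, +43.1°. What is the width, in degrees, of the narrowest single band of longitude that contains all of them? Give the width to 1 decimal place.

51.3°

Sort the longitudes: +7.5°, +13.0°, +21.3°, +24.3°, +36.5°, +42.1°, +43.1°, +58.8°.
Eastward gaps between consecutive values (wrapping around): 5.5°, 8.3°, 3.0°, 12.2°, 5.6°, 1.0°, 15.7°, 308.7°.
Largest gap = 308.7° ⇒ minimal covering band is its complement: 360° − 308.7° = 51.3°.
Band runs from +7.5° eastward to +58.8°.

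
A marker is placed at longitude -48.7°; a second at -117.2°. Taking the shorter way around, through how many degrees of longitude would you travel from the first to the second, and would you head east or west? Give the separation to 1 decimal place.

Raw difference: -117.2 − -48.7 = -68.5°.
Normalise into (−180°, 180°]: -68.5° stays -68.5°.
Negative ⇒ the second point lies to the west; separation 68.5°.

68.5° west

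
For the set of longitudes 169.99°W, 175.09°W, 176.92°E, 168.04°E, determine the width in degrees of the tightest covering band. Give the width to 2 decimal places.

21.97°

Sort the longitudes: -175.09°, -169.99°, +168.04°, +176.92°.
Eastward gaps between consecutive values (wrapping around): 5.10°, 338.03°, 8.88°, 7.99°.
Largest gap = 338.03° ⇒ minimal covering band is its complement: 360° − 338.03° = 21.97°.
Band runs from +168.04° eastward to -169.99°, crossing the antimeridian.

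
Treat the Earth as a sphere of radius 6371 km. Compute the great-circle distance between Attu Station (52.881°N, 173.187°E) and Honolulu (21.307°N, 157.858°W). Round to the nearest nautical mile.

Δλ = -157.858 − 173.187 = -331.045°; wrapped into (−180°, 180°]: 28.955°.
Δφ = 21.307 − 52.881 = -31.574°.
a = sin²(Δφ/2) + cos φ₁ · cos φ₂ · sin²(Δλ/2) = 0.109157.
c = 2·atan2(√a, √(1−a)) = 0.67343 rad → d = 6371·c ≈ 4290.42 km ≈ 2316.64 nmi.

2317 nmi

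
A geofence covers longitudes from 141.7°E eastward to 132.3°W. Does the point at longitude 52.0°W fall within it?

Band width going east from +141.7° to -132.3°: ((-132.3 − 141.7) mod 360) = 86.0°.
Offset of -52.0° east of the west edge: ((-52.0 − 141.7) mod 360) = 166.3°.
166.3° > 86.0° ⇒ outside.

No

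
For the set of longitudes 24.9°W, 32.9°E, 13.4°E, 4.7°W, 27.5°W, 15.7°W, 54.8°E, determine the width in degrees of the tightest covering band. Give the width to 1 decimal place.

82.3°

Sort the longitudes: -27.5°, -24.9°, -15.7°, -4.7°, +13.4°, +32.9°, +54.8°.
Eastward gaps between consecutive values (wrapping around): 2.6°, 9.2°, 11.0°, 18.1°, 19.5°, 21.9°, 277.7°.
Largest gap = 277.7° ⇒ minimal covering band is its complement: 360° − 277.7° = 82.3°.
Band runs from -27.5° eastward to +54.8°.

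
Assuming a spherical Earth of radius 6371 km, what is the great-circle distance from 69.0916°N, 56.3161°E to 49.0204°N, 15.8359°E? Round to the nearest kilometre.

Δλ = 15.8359 − 56.3161 = -40.4802°.
Δφ = 49.0204 − 69.0916 = -20.0712°.
a = sin²(Δφ/2) + cos φ₁ · cos φ₂ · sin²(Δλ/2) = 0.058377.
c = 2·atan2(√a, √(1−a)) = 0.48806 rad → d = 6371·c ≈ 3109.41 km.

3109 km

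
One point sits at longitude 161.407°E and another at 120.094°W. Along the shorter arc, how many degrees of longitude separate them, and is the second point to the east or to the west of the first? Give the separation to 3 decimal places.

78.499° east

Raw difference: -120.094 − 161.407 = -281.501°.
Normalise into (−180°, 180°]: -281.501° + 360° = 78.499°.
Positive ⇒ the second point lies to the east; separation 78.499°.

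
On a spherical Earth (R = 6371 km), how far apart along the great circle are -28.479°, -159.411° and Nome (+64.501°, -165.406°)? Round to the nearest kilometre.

10352 km

Δλ = -165.406 − -159.411 = -5.995°.
Δφ = 64.501 − -28.479 = 92.980°.
a = sin²(Δφ/2) + cos φ₁ · cos φ₂ · sin²(Δλ/2) = 0.527028.
c = 2·atan2(√a, √(1−a)) = 1.62488 rad → d = 6371·c ≈ 10352.11 km.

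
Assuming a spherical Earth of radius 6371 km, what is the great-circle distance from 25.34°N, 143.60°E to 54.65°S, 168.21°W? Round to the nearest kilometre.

Δλ = -168.21 − 143.60 = -311.81°; wrapped into (−180°, 180°]: 48.19°.
Δφ = -54.65 − 25.34 = -79.99°.
a = sin²(Δφ/2) + cos φ₁ · cos φ₂ · sin²(Δλ/2) = 0.500241.
c = 2·atan2(√a, √(1−a)) = 1.57128 rad → d = 6371·c ≈ 10010.62 km.

10011 km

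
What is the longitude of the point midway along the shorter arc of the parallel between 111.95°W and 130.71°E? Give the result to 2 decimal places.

Signed shortest Δλ from -111.95° to +130.71° is -117.34°.
Midpoint longitude = -111.95° + (-117.34°)/2 = -111.95° − 58.67° = -170.62°.
(The naïve average (-111.95 + +130.71)/2 = 9.38° is on the wrong side of the globe.)

170.62°W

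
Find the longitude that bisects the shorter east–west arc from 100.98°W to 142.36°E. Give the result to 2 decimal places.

159.31°W

Signed shortest Δλ from -100.98° to +142.36° is -116.66°.
Midpoint longitude = -100.98° + (-116.66°)/2 = -100.98° − 58.33° = -159.31°.
(The naïve average (-100.98 + +142.36)/2 = 20.69° is on the wrong side of the globe.)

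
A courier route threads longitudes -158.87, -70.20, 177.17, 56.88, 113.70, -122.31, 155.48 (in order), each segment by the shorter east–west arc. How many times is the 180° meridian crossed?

Leg 1: -158.87° → -70.20°, shortest Δλ = 88.67° (east) — does not cross 180°.
Leg 2: -70.20° → +177.17°, shortest Δλ = -112.63° (west) — crosses 180°.
Leg 3: +177.17° → +56.88°, shortest Δλ = -120.29° (west) — does not cross 180°.
Leg 4: +56.88° → +113.70°, shortest Δλ = 56.82° (east) — does not cross 180°.
Leg 5: +113.70° → -122.31°, shortest Δλ = 123.99° (east) — crosses 180°.
Leg 6: -122.31° → +155.48°, shortest Δλ = -82.21° (west) — crosses 180°.
Total crossings: 3.

3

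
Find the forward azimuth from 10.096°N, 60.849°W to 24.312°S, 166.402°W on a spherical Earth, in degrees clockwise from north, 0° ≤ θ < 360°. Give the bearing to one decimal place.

Δλ = -166.402 − -60.849 = -105.553°.
θ = atan2( sin Δλ · cos φ₂ , cos φ₁ · sin φ₂ − sin φ₁ · cos φ₂ · cos Δλ )
  = atan2(-0.87795, -0.36250) = -112.435° → normalised to [0°, 360°): 247.565°.

247.6°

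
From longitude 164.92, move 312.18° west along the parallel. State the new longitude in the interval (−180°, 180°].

-147.26°

Start at +164.92°; shift −312.18° → -147.26°.
-147.26° already lies in (−180°, 180°].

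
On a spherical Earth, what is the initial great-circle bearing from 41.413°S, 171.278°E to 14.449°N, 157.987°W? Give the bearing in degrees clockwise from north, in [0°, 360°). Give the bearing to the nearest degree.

Δλ = -157.987 − 171.278 = -329.265°; wrapped into (−180°, 180°]: 30.735°.
θ = atan2( sin Δλ · cos φ₂ , cos φ₁ · sin φ₂ − sin φ₁ · cos φ₂ · cos Δλ )
  = atan2(0.49490, 0.73772) = 33.856° → normalised to [0°, 360°): 33.856°.

34°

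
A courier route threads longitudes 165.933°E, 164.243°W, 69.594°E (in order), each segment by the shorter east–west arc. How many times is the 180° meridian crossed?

Leg 1: +165.933° → -164.243°, shortest Δλ = 29.824° (east) — crosses 180°.
Leg 2: -164.243° → +69.594°, shortest Δλ = -126.163° (west) — crosses 180°.
Total crossings: 2.

2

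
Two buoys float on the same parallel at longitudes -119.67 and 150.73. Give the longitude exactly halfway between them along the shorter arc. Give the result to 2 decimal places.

Signed shortest Δλ from -119.67° to +150.73° is -89.60°.
Midpoint longitude = -119.67° + (-89.60°)/2 = -119.67° − 44.80° = -164.47°.
(The naïve average (-119.67 + +150.73)/2 = 15.53° is on the wrong side of the globe.)

-164.47°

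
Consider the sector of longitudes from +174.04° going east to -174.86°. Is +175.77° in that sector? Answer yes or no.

Yes

Band width going east from +174.04° to -174.86°: ((-174.86 − 174.04) mod 360) = 11.10°.
Offset of +175.77° east of the west edge: ((175.77 − 174.04) mod 360) = 1.73°.
1.73° ≤ 11.10° ⇒ inside.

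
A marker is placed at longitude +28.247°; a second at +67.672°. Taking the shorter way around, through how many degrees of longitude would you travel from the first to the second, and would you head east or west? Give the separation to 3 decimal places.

Raw difference: 67.672 − 28.247 = 39.425°.
Normalise into (−180°, 180°]: 39.425° stays 39.425°.
Positive ⇒ the second point lies to the east; separation 39.425°.

39.425° east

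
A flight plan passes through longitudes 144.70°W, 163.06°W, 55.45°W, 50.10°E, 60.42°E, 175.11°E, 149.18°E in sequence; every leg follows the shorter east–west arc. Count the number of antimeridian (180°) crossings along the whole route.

0

Leg 1: -144.70° → -163.06°, shortest Δλ = -18.36° (west) — does not cross 180°.
Leg 2: -163.06° → -55.45°, shortest Δλ = 107.61° (east) — does not cross 180°.
Leg 3: -55.45° → +50.10°, shortest Δλ = 105.55° (east) — does not cross 180°.
Leg 4: +50.10° → +60.42°, shortest Δλ = 10.32° (east) — does not cross 180°.
Leg 5: +60.42° → +175.11°, shortest Δλ = 114.69° (east) — does not cross 180°.
Leg 6: +175.11° → +149.18°, shortest Δλ = -25.93° (west) — does not cross 180°.
Total crossings: 0.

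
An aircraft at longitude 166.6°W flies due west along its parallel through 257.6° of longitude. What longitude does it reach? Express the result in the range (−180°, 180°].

Start at -166.6°; shift −257.6° → -424.2°.
-424.2° lies outside (−180°, 180°]; add 360° → -64.2°.

64.2°W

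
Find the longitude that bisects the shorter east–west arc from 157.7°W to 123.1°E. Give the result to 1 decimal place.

162.7°E

Signed shortest Δλ from -157.7° to +123.1° is -79.2°.
Midpoint longitude = -157.7° + (-79.2°)/2 = -157.7° − 39.6° = -197.3°.
Normalise into (−180°, 180°]: +162.7°.
(The naïve average (-157.7 + +123.1)/2 = -17.3° is on the wrong side of the globe.)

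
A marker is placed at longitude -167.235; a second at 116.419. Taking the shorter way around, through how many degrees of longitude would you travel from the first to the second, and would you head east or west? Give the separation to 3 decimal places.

Raw difference: 116.419 − -167.235 = 283.654°.
Normalise into (−180°, 180°]: 283.654° − 360° = -76.346°.
Negative ⇒ the second point lies to the west; separation 76.346°.

76.346° west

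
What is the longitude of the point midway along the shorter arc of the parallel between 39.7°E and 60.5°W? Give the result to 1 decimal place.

10.4°W

Signed shortest Δλ from +39.7° to -60.5° is -100.2°.
Midpoint longitude = +39.7° + (-100.2°)/2 = +39.7° − 50.1° = -10.4°.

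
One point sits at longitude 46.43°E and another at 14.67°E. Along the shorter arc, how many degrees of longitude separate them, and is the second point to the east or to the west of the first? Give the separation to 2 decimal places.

Raw difference: 14.67 − 46.43 = -31.76°.
Normalise into (−180°, 180°]: -31.76° stays -31.76°.
Negative ⇒ the second point lies to the west; separation 31.76°.

31.76° west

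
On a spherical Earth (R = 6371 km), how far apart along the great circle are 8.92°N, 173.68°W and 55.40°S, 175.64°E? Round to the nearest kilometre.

7221 km

Δλ = 175.64 − -173.68 = 349.32°; wrapped into (−180°, 180°]: -10.68°.
Δφ = -55.40 − 8.92 = -64.32°.
a = sin²(Δφ/2) + cos φ₁ · cos φ₂ · sin²(Δλ/2) = 0.288186.
c = 2·atan2(√a, √(1−a)) = 1.13335 rad → d = 6371·c ≈ 7220.58 km.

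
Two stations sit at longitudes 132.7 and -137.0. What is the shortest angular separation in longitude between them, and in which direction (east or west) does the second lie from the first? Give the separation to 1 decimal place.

Raw difference: -137.0 − 132.7 = -269.7°.
Normalise into (−180°, 180°]: -269.7° + 360° = 90.3°.
Positive ⇒ the second point lies to the east; separation 90.3°.

90.3° east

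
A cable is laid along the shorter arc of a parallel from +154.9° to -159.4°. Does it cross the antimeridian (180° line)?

Naïve |-159.4 − 154.9| = 314.3° > 180°, so the shorter arc goes the other way round — across 180°.
Signed shortest Δλ = ((-159.4 − 154.9 + 180) mod 360) − 180 = 45.7°.
Going east by 45.7° from +154.9° passes through 180° before reaching -159.4°.

Yes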